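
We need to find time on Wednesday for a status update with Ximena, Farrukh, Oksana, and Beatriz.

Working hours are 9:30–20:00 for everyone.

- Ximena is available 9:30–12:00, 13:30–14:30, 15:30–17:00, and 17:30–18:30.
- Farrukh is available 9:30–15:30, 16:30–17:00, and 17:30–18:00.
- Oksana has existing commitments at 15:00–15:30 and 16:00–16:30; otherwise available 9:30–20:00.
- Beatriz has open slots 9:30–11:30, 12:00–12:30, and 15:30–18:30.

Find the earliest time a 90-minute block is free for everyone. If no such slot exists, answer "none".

Oksana free within 09:30–20:00: 09:30–15:00, 15:30–16:00, 16:30–20:00.
Ximena ∩ Farrukh: 09:30–12:00, 13:30–14:30, 16:30–17:00, 17:30–18:00.
Ximena ∩ Farrukh ∩ Oksana: 09:30–12:00, 13:30–14:30, 16:30–17:00, 17:30–18:00.
Ximena ∩ Farrukh ∩ Oksana ∩ Beatriz: 09:30–11:30, 16:30–17:00, 17:30–18:00.
Windows ≥ 90 min: 09:30–11:30.
Earliest such window starts at 09:30.

09:30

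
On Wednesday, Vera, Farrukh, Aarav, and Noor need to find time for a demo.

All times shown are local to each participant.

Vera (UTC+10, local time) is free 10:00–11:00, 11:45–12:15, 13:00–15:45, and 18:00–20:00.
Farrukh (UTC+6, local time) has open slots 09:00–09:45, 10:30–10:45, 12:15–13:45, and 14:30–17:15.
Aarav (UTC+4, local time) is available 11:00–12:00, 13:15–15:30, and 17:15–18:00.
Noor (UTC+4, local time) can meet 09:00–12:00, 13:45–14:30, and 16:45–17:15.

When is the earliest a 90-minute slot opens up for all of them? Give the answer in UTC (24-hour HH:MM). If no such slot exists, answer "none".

none

Vera → UTC: 00:00–01:00, 01:45–02:15, 03:00–05:45, 08:00–10:00.
Farrukh → UTC: 03:00–03:45, 04:30–04:45, 06:15–07:45, 08:30–11:15.
Aarav → UTC: 07:00–08:00, 09:15–11:30, 13:15–14:00.
Noor → UTC: 05:00–08:00, 09:45–10:30, 12:45–13:15.
Vera ∩ Farrukh: 03:00–03:45, 04:30–04:45, 08:30–10:00.
Vera ∩ Farrukh ∩ Aarav: 09:15–10:00.
Vera ∩ Farrukh ∩ Aarav ∩ Noor: 09:45–10:00.
Windows ≥ 90 min: (none).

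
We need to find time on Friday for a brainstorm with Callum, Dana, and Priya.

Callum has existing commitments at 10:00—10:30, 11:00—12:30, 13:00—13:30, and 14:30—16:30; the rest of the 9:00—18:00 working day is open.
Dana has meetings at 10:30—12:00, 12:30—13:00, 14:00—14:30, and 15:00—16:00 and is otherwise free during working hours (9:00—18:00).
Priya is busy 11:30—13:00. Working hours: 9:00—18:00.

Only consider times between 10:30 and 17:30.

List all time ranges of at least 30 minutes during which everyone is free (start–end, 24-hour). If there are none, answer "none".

13:30–14:00, 16:30–17:30

Callum free within 09:00–18:00: 09:00–10:00, 10:30–11:00, 12:30–13:00, 13:30–14:30, 16:30–18:00.
Dana free within 09:00–18:00: 09:00–10:30, 12:00–12:30, 13:00–14:00, 14:30–15:00, 16:00–18:00.
Priya free within 09:00–18:00: 09:00–11:30, 13:00–18:00.
Callum ∩ Dana: 09:00–10:00, 13:30–14:00, 16:30–18:00.
Callum ∩ Dana ∩ Priya: 09:00–10:00, 13:30–14:00, 16:30–18:00.
Restricted to 10:30–17:30: 13:30–14:00, 16:30–17:30.
Windows ≥ 30 min: 13:30–14:00, 16:30–17:30.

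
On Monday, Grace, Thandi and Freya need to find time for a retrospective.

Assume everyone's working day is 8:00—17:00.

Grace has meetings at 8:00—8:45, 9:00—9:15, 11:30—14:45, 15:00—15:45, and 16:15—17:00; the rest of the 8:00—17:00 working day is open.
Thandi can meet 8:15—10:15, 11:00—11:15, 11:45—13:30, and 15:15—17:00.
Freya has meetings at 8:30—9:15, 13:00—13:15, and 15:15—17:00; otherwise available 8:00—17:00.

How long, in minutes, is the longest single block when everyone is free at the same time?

60 minutes

Grace free within 08:00–17:00: 08:45–09:00, 09:15–11:30, 14:45–15:00, 15:45–16:15.
Freya free within 08:00–17:00: 08:00–08:30, 09:15–13:00, 13:15–15:15.
Grace ∩ Thandi: 08:45–09:00, 09:15–10:15, 11:00–11:15, 15:45–16:15.
Grace ∩ Thandi ∩ Freya: 09:15–10:15, 11:00–11:15.
Common window lengths: 60, 15 min; longest is 60.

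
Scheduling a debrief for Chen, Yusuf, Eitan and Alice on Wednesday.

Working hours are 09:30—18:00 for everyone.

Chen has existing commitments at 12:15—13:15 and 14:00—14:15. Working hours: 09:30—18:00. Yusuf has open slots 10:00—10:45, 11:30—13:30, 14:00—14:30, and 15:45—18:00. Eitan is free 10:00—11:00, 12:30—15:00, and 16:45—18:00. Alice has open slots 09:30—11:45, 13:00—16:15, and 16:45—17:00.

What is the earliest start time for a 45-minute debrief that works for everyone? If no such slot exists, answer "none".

Chen free within 09:30–18:00: 09:30–12:15, 13:15–14:00, 14:15–18:00.
Chen ∩ Yusuf: 10:00–10:45, 11:30–12:15, 13:15–13:30, 14:15–14:30, 15:45–18:00.
Chen ∩ Yusuf ∩ Eitan: 10:00–10:45, 13:15–13:30, 14:15–14:30, 16:45–18:00.
Chen ∩ Yusuf ∩ Eitan ∩ Alice: 10:00–10:45, 13:15–13:30, 14:15–14:30, 16:45–17:00.
Windows ≥ 45 min: 10:00–10:45.
Earliest such window starts at 10:00.

10:00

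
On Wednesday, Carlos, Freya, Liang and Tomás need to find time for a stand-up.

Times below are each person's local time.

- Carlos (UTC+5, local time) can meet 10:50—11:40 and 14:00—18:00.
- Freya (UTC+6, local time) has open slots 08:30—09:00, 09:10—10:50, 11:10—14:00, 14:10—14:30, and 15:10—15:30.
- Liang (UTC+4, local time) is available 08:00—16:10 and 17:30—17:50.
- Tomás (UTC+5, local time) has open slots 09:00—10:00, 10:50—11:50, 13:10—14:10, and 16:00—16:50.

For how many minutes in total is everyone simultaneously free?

50 minutes

Carlos → UTC: 05:50–06:40, 09:00–13:00.
Freya → UTC: 02:30–03:00, 03:10–04:50, 05:10–08:00, 08:10–08:30, 09:10–09:30.
Liang → UTC: 04:00–12:10, 13:30–13:50.
Tomás → UTC: 04:00–05:00, 05:50–06:50, 08:10–09:10, 11:00–11:50.
Carlos ∩ Freya: 05:50–06:40, 09:10–09:30.
Carlos ∩ Freya ∩ Liang: 05:50–06:40, 09:10–09:30.
Carlos ∩ Freya ∩ Liang ∩ Tomás: 05:50–06:40.
Total common minutes: 50.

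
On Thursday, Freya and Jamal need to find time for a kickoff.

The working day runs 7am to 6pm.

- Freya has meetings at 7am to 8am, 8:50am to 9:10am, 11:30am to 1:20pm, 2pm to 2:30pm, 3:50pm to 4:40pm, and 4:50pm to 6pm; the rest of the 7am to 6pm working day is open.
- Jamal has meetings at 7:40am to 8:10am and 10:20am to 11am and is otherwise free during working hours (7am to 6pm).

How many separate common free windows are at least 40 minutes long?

4

Freya free within 07:00–18:00: 08:00–08:50, 09:10–11:30, 13:20–14:00, 14:30–15:50, 16:40–16:50.
Jamal free within 07:00–18:00: 07:00–07:40, 08:10–10:20, 11:00–18:00.
Freya ∩ Jamal: 08:10–08:50, 09:10–10:20, 11:00–11:30, 13:20–14:00, 14:30–15:50, 16:40–16:50.
Windows ≥ 40 min: 08:10–08:50, 09:10–10:20, 13:20–14:00, 14:30–15:50.
That's 4 windows.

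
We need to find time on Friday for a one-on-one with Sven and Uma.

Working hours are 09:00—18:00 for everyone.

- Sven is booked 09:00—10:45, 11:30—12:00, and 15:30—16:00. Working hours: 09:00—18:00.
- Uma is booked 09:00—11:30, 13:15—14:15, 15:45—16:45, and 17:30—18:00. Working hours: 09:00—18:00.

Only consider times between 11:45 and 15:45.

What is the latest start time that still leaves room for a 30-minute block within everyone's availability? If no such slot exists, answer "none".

15:00

Sven free within 09:00–18:00: 10:45–11:30, 12:00–15:30, 16:00–18:00.
Uma free within 09:00–18:00: 11:30–13:15, 14:15–15:45, 16:45–17:30.
Sven ∩ Uma: 12:00–13:15, 14:15–15:30, 16:45–17:30.
Restricted to 11:45–15:45: 12:00–13:15, 14:15–15:30.
Windows ≥ 30 min: 12:00–13:15, 14:15–15:30.
Latest start in the last window 14:15–15:30 is 15:30 − 30 min = 15:00.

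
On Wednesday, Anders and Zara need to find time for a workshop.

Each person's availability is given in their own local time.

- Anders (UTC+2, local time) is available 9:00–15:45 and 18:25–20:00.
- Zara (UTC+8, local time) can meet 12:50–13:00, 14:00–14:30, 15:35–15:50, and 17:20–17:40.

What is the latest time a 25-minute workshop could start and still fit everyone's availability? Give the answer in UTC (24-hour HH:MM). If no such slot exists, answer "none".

none

Anders → UTC: 07:00–13:45, 16:25–18:00.
Zara → UTC: 04:50–05:00, 06:00–06:30, 07:35–07:50, 09:20–09:40.
Anders ∩ Zara: 07:35–07:50, 09:20–09:40.
Windows ≥ 25 min: (none).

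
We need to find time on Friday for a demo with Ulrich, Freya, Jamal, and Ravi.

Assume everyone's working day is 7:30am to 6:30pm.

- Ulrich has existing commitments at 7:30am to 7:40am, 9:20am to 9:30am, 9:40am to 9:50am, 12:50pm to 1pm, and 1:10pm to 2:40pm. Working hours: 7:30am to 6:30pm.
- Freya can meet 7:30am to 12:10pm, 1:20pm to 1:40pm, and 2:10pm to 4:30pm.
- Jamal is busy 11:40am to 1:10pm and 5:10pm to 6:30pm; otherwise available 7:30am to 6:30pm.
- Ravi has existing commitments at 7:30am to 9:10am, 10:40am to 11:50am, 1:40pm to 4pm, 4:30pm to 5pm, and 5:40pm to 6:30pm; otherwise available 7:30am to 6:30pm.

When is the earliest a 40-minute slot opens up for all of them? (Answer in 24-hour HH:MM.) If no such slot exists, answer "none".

Ulrich free within 07:30–18:30: 07:40–09:20, 09:30–09:40, 09:50–12:50, 13:00–13:10, 14:40–18:30.
Jamal free within 07:30–18:30: 07:30–11:40, 13:10–17:10.
Ravi free within 07:30–18:30: 09:10–10:40, 11:50–13:40, 16:00–16:30, 17:00–17:40.
Ulrich ∩ Freya: 07:40–09:20, 09:30–09:40, 09:50–12:10, 14:40–16:30.
Ulrich ∩ Freya ∩ Jamal: 07:40–09:20, 09:30–09:40, 09:50–11:40, 14:40–16:30.
Ulrich ∩ Freya ∩ Jamal ∩ Ravi: 09:10–09:20, 09:30–09:40, 09:50–10:40, 16:00–16:30.
Windows ≥ 40 min: 09:50–10:40.
Earliest such window starts at 09:50.

09:50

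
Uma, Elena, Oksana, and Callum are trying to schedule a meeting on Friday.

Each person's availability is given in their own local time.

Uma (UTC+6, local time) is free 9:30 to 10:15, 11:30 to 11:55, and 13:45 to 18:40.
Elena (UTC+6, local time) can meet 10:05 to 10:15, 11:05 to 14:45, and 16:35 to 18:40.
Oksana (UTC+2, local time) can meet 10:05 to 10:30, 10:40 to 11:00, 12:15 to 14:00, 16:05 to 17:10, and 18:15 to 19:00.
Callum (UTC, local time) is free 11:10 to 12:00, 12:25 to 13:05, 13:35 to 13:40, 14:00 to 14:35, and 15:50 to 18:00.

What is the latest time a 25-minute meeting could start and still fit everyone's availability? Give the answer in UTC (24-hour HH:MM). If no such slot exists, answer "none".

Uma → UTC: 03:30–04:15, 05:30–05:55, 07:45–12:40.
Elena → UTC: 04:05–04:15, 05:05–08:45, 10:35–12:40.
Oksana → UTC: 08:05–08:30, 08:40–09:00, 10:15–12:00, 14:05–15:10, 16:15–17:00.
Callum → UTC: 11:10–12:00, 12:25–13:05, 13:35–13:40, 14:00–14:35, 15:50–18:00.
Uma ∩ Elena: 04:05–04:15, 05:30–05:55, 07:45–08:45, 10:35–12:40.
Uma ∩ Elena ∩ Oksana: 08:05–08:30, 08:40–08:45, 10:35–12:00.
Uma ∩ Elena ∩ Oksana ∩ Callum: 11:10–12:00.
Windows ≥ 25 min: 11:10–12:00.
Latest start in the last window 11:10–12:00 is 12:00 − 25 min = 11:35.

11:35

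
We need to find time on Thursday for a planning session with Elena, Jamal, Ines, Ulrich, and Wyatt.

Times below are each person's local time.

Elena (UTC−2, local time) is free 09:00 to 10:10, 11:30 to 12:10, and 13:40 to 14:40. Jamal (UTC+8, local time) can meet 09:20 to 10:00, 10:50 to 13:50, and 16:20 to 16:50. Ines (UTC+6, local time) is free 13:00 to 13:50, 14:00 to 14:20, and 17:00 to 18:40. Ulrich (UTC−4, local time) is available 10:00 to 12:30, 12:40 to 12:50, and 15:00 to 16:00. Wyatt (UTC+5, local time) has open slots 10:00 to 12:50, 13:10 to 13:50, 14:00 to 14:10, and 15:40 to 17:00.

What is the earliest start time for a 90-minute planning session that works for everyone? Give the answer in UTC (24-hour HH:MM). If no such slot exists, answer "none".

none

Elena → UTC: 11:00–12:10, 13:30–14:10, 15:40–16:40.
Jamal → UTC: 01:20–02:00, 02:50–05:50, 08:20–08:50.
Ines → UTC: 07:00–07:50, 08:00–08:20, 11:00–12:40.
Ulrich → UTC: 14:00–16:30, 16:40–16:50, 19:00–20:00.
Wyatt → UTC: 05:00–07:50, 08:10–08:50, 09:00–09:10, 10:40–12:00.
Elena ∩ Jamal: (none).
Elena ∩ Jamal ∩ Ines: (none).
Elena ∩ Jamal ∩ Ines ∩ Ulrich: (none).
Elena ∩ Jamal ∩ Ines ∩ Ulrich ∩ Wyatt: (none).
Windows ≥ 90 min: (none).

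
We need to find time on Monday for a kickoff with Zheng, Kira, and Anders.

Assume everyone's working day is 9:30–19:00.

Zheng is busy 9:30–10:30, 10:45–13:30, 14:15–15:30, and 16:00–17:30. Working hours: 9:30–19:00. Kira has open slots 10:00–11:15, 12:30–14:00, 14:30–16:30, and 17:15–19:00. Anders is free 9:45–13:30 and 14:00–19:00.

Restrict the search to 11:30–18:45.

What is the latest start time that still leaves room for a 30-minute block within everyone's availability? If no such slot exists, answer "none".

Zheng free within 09:30–19:00: 10:30–10:45, 13:30–14:15, 15:30–16:00, 17:30–19:00.
Zheng ∩ Kira: 10:30–10:45, 13:30–14:00, 15:30–16:00, 17:30–19:00.
Zheng ∩ Kira ∩ Anders: 10:30–10:45, 15:30–16:00, 17:30–19:00.
Restricted to 11:30–18:45: 15:30–16:00, 17:30–18:45.
Windows ≥ 30 min: 15:30–16:00, 17:30–18:45.
Latest start in the last window 17:30–18:45 is 18:45 − 30 min = 18:15.

18:15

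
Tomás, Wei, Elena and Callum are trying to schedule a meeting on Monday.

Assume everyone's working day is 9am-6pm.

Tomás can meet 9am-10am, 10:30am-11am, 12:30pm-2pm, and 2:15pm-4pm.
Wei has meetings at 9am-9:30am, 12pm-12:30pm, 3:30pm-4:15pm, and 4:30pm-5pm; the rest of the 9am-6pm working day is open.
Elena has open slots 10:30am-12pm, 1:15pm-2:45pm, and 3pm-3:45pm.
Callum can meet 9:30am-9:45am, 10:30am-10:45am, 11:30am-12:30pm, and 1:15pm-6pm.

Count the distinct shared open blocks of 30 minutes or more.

Wei free within 09:00–18:00: 09:30–12:00, 12:30–15:30, 16:15–16:30, 17:00–18:00.
Tomás ∩ Wei: 09:30–10:00, 10:30–11:00, 12:30–14:00, 14:15–15:30.
Tomás ∩ Wei ∩ Elena: 10:30–11:00, 13:15–14:00, 14:15–14:45, 15:00–15:30.
Tomás ∩ Wei ∩ Elena ∩ Callum: 10:30–10:45, 13:15–14:00, 14:15–14:45, 15:00–15:30.
Windows ≥ 30 min: 13:15–14:00, 14:15–14:45, 15:00–15:30.
That's 3 windows.

3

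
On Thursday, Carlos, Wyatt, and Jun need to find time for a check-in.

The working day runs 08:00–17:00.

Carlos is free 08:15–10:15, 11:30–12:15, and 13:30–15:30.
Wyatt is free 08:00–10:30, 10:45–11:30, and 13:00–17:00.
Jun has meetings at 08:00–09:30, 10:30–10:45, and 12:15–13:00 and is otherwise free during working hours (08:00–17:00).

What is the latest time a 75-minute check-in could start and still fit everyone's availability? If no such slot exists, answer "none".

14:15

Jun free within 08:00–17:00: 09:30–10:30, 10:45–12:15, 13:00–17:00.
Carlos ∩ Wyatt: 08:15–10:15, 13:30–15:30.
Carlos ∩ Wyatt ∩ Jun: 09:30–10:15, 13:30–15:30.
Windows ≥ 75 min: 13:30–15:30.
Latest start in the last window 13:30–15:30 is 15:30 − 75 min = 14:15.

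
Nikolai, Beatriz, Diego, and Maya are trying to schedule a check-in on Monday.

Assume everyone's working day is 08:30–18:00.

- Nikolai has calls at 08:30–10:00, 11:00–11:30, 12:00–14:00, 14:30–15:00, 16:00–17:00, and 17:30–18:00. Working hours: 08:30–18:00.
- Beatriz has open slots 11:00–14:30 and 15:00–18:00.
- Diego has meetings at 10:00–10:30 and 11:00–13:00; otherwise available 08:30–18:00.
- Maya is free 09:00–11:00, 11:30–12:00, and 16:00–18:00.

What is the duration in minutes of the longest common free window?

Nikolai free within 08:30–18:00: 10:00–11:00, 11:30–12:00, 14:00–14:30, 15:00–16:00, 17:00–17:30.
Diego free within 08:30–18:00: 08:30–10:00, 10:30–11:00, 13:00–18:00.
Nikolai ∩ Beatriz: 11:30–12:00, 14:00–14:30, 15:00–16:00, 17:00–17:30.
Nikolai ∩ Beatriz ∩ Diego: 14:00–14:30, 15:00–16:00, 17:00–17:30.
Nikolai ∩ Beatriz ∩ Diego ∩ Maya: 17:00–17:30.
Single common window of 30 minutes.

30 minutes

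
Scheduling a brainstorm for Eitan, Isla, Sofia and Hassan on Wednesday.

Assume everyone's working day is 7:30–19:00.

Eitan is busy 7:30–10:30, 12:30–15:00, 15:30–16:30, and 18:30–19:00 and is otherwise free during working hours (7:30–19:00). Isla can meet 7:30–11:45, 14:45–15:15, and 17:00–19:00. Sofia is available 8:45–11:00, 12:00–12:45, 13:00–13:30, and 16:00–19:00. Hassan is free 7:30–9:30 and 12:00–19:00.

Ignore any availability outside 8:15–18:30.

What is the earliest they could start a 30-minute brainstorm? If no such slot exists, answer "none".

17:00

Eitan free within 07:30–19:00: 10:30–12:30, 15:00–15:30, 16:30–18:30.
Eitan ∩ Isla: 10:30–11:45, 15:00–15:15, 17:00–18:30.
Eitan ∩ Isla ∩ Sofia: 10:30–11:00, 17:00–18:30.
Eitan ∩ Isla ∩ Sofia ∩ Hassan: 17:00–18:30.
Restricted to 08:15–18:30: 17:00–18:30.
Windows ≥ 30 min: 17:00–18:30.
Earliest such window starts at 17:00.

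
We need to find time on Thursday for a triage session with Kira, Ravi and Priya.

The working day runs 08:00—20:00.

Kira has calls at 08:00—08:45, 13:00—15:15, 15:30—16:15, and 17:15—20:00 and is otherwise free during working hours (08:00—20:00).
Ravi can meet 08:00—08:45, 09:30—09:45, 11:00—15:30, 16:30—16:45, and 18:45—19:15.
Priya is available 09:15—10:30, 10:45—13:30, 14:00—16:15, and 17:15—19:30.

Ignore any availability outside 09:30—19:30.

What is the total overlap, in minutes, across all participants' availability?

Kira free within 08:00–20:00: 08:45–13:00, 15:15–15:30, 16:15–17:15.
Kira ∩ Ravi: 09:30–09:45, 11:00–13:00, 15:15–15:30, 16:30–16:45.
Kira ∩ Ravi ∩ Priya: 09:30–09:45, 11:00–13:00, 15:15–15:30.
Restricted to 09:30–19:30: 09:30–09:45, 11:00–13:00, 15:15–15:30.
Total common minutes: 15 + 120 + 15 = 150.

150 minutes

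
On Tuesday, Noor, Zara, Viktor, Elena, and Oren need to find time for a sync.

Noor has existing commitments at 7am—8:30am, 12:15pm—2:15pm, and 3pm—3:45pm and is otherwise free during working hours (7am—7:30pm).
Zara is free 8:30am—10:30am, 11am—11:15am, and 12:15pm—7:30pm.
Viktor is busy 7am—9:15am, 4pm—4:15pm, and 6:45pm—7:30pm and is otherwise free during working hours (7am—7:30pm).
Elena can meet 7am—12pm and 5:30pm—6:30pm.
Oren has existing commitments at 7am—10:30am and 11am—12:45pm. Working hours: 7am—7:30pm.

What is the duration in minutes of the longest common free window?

60 minutes

Noor free within 07:00–19:30: 08:30–12:15, 14:15–15:00, 15:45–19:30.
Viktor free within 07:00–19:30: 09:15–16:00, 16:15–18:45.
Oren free within 07:00–19:30: 10:30–11:00, 12:45–19:30.
Noor ∩ Zara: 08:30–10:30, 11:00–11:15, 14:15–15:00, 15:45–19:30.
Noor ∩ Zara ∩ Viktor: 09:15–10:30, 11:00–11:15, 14:15–15:00, 15:45–16:00, 16:15–18:45.
Noor ∩ Zara ∩ Viktor ∩ Elena: 09:15–10:30, 11:00–11:15, 17:30–18:30.
Noor ∩ Zara ∩ Viktor ∩ Elena ∩ Oren: 17:30–18:30.
Single common window of 60 minutes.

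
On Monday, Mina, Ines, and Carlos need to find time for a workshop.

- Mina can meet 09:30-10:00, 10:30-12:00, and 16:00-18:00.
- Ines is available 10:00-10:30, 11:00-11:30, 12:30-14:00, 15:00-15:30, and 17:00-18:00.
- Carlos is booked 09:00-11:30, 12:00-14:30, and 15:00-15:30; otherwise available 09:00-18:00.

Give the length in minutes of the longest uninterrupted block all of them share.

Carlos free within 09:00–18:00: 11:30–12:00, 14:30–15:00, 15:30–18:00.
Mina ∩ Ines: 11:00–11:30, 17:00–18:00.
Mina ∩ Ines ∩ Carlos: 17:00–18:00.
Single common window of 60 minutes.

60 minutes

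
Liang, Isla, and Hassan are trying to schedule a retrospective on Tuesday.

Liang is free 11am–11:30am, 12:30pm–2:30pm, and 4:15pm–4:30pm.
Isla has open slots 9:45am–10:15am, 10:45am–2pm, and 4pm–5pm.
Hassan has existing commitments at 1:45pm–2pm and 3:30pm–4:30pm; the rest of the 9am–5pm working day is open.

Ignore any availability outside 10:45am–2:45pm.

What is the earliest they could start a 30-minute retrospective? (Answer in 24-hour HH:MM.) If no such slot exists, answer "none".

Hassan free within 09:00–17:00: 09:00–13:45, 14:00–15:30, 16:30–17:00.
Liang ∩ Isla: 11:00–11:30, 12:30–14:00, 16:15–16:30.
Liang ∩ Isla ∩ Hassan: 11:00–11:30, 12:30–13:45.
Restricted to 10:45–14:45: 11:00–11:30, 12:30–13:45.
Windows ≥ 30 min: 11:00–11:30, 12:30–13:45.
Earliest such window starts at 11:00.

11:00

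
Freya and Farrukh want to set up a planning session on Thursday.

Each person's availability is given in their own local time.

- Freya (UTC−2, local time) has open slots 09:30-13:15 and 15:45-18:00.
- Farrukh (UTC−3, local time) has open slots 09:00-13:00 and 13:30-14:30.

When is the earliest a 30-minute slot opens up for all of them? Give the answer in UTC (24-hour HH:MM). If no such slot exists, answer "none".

12:00

Freya → UTC: 11:30–15:15, 17:45–20:00.
Farrukh → UTC: 12:00–16:00, 16:30–17:30.
Freya ∩ Farrukh: 12:00–15:15.
Windows ≥ 30 min: 12:00–15:15.
Earliest such window starts at 12:00.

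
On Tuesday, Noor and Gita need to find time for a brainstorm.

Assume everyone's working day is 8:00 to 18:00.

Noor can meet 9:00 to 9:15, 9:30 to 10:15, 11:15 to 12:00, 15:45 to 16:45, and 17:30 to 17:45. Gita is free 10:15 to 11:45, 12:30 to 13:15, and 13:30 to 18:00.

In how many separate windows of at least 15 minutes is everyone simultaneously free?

Noor ∩ Gita: 11:15–11:45, 15:45–16:45, 17:30–17:45.
Windows ≥ 15 min: 11:15–11:45, 15:45–16:45, 17:30–17:45.
That's 3 windows.

3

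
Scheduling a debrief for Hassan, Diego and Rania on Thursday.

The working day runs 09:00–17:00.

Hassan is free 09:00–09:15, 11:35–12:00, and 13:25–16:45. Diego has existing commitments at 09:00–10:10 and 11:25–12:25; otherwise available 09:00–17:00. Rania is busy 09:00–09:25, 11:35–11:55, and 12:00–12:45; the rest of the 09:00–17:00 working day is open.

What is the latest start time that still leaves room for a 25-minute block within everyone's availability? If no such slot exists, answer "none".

16:20

Diego free within 09:00–17:00: 10:10–11:25, 12:25–17:00.
Rania free within 09:00–17:00: 09:25–11:35, 11:55–12:00, 12:45–17:00.
Hassan ∩ Diego: 13:25–16:45.
Hassan ∩ Diego ∩ Rania: 13:25–16:45.
Windows ≥ 25 min: 13:25–16:45.
Latest start in the last window 13:25–16:45 is 16:45 − 25 min = 16:20.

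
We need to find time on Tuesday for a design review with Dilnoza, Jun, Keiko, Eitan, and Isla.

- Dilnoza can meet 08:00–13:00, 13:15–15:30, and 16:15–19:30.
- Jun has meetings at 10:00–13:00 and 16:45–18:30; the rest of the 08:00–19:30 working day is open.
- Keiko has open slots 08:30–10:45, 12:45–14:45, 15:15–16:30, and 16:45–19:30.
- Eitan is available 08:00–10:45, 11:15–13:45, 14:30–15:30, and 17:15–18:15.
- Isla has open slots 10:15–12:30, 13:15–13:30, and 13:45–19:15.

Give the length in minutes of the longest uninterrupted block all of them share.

15 minutes

Jun free within 08:00–19:30: 08:00–10:00, 13:00–16:45, 18:30–19:30.
Dilnoza ∩ Jun: 08:00–10:00, 13:15–15:30, 16:15–16:45, 18:30–19:30.
Dilnoza ∩ Jun ∩ Keiko: 08:30–10:00, 13:15–14:45, 15:15–15:30, 16:15–16:30, 18:30–19:30.
Dilnoza ∩ Jun ∩ Keiko ∩ Eitan: 08:30–10:00, 13:15–13:45, 14:30–14:45, 15:15–15:30.
Dilnoza ∩ Jun ∩ Keiko ∩ Eitan ∩ Isla: 13:15–13:30, 14:30–14:45, 15:15–15:30.
Common window lengths: 15, 15, 15 min; longest is 15.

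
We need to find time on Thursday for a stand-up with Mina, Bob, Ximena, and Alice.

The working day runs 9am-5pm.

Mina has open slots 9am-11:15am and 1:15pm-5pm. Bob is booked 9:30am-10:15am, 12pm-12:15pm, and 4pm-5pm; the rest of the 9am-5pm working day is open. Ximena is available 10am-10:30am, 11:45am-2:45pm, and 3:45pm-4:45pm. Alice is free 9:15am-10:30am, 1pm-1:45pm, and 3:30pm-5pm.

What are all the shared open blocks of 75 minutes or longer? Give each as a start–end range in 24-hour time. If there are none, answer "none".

Bob free within 09:00–17:00: 09:00–09:30, 10:15–12:00, 12:15–16:00.
Mina ∩ Bob: 09:00–09:30, 10:15–11:15, 13:15–16:00.
Mina ∩ Bob ∩ Ximena: 10:15–10:30, 13:15–14:45, 15:45–16:00.
Mina ∩ Bob ∩ Ximena ∩ Alice: 10:15–10:30, 13:15–13:45, 15:45–16:00.
Windows ≥ 75 min: (none).

none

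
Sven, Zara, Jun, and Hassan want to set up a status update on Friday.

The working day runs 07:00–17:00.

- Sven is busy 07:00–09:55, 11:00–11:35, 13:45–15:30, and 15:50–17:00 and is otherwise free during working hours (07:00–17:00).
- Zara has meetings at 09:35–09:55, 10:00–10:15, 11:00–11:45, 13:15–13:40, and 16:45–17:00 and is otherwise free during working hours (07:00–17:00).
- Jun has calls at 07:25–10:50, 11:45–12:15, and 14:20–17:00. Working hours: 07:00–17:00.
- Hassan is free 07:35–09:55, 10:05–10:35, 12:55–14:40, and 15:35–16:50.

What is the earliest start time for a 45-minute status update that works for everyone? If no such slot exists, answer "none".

none

Sven free within 07:00–17:00: 09:55–11:00, 11:35–13:45, 15:30–15:50.
Zara free within 07:00–17:00: 07:00–09:35, 09:55–10:00, 10:15–11:00, 11:45–13:15, 13:40–16:45.
Jun free within 07:00–17:00: 07:00–07:25, 10:50–11:45, 12:15–14:20.
Sven ∩ Zara: 09:55–10:00, 10:15–11:00, 11:45–13:15, 13:40–13:45, 15:30–15:50.
Sven ∩ Zara ∩ Jun: 10:50–11:00, 12:15–13:15, 13:40–13:45.
Sven ∩ Zara ∩ Jun ∩ Hassan: 12:55–13:15, 13:40–13:45.
Windows ≥ 45 min: (none).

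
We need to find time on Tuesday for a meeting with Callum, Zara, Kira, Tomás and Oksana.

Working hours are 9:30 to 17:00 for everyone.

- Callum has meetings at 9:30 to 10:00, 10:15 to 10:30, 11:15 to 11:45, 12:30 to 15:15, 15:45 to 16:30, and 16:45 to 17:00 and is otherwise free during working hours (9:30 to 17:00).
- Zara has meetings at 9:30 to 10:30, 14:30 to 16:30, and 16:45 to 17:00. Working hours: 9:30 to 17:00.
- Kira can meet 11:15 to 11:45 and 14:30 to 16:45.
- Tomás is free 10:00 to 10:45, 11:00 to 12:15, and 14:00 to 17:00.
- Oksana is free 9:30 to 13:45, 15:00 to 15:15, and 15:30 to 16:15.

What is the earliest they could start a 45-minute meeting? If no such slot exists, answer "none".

Callum free within 09:30–17:00: 10:00–10:15, 10:30–11:15, 11:45–12:30, 15:15–15:45, 16:30–16:45.
Zara free within 09:30–17:00: 10:30–14:30, 16:30–16:45.
Callum ∩ Zara: 10:30–11:15, 11:45–12:30, 16:30–16:45.
Callum ∩ Zara ∩ Kira: 16:30–16:45.
Callum ∩ Zara ∩ Kira ∩ Tomás: 16:30–16:45.
Callum ∩ Zara ∩ Kira ∩ Tomás ∩ Oksana: (none).
Windows ≥ 45 min: (none).

none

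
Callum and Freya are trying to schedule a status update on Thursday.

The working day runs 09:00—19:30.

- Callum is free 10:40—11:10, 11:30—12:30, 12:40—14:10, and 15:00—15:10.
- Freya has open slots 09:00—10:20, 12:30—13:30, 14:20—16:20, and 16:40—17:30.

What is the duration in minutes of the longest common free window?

Callum ∩ Freya: 12:40–13:30, 15:00–15:10.
Common window lengths: 50, 10 min; longest is 50.

50 minutes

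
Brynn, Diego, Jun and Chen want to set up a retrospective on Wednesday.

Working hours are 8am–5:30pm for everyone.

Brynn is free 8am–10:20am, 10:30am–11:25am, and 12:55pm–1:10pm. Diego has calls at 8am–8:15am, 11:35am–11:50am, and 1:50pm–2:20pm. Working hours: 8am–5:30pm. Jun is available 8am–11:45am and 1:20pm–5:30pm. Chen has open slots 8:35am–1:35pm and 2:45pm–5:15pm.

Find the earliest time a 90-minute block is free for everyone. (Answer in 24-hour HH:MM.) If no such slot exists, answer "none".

Diego free within 08:00–17:30: 08:15–11:35, 11:50–13:50, 14:20–17:30.
Brynn ∩ Diego: 08:15–10:20, 10:30–11:25, 12:55–13:10.
Brynn ∩ Diego ∩ Jun: 08:15–10:20, 10:30–11:25.
Brynn ∩ Diego ∩ Jun ∩ Chen: 08:35–10:20, 10:30–11:25.
Windows ≥ 90 min: 08:35–10:20.
Earliest such window starts at 08:35.

08:35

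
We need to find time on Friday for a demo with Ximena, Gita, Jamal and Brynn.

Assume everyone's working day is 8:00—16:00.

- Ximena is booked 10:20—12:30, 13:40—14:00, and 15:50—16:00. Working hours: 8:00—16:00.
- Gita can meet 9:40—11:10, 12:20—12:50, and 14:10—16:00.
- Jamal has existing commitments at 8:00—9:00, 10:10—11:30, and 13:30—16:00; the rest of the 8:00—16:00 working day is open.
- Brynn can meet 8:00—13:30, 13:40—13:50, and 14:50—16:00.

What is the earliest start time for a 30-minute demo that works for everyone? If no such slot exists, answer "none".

Ximena free within 08:00–16:00: 08:00–10:20, 12:30–13:40, 14:00–15:50.
Jamal free within 08:00–16:00: 09:00–10:10, 11:30–13:30.
Ximena ∩ Gita: 09:40–10:20, 12:30–12:50, 14:10–15:50.
Ximena ∩ Gita ∩ Jamal: 09:40–10:10, 12:30–12:50.
Ximena ∩ Gita ∩ Jamal ∩ Brynn: 09:40–10:10, 12:30–12:50.
Windows ≥ 30 min: 09:40–10:10.
Earliest such window starts at 09:40.

09:40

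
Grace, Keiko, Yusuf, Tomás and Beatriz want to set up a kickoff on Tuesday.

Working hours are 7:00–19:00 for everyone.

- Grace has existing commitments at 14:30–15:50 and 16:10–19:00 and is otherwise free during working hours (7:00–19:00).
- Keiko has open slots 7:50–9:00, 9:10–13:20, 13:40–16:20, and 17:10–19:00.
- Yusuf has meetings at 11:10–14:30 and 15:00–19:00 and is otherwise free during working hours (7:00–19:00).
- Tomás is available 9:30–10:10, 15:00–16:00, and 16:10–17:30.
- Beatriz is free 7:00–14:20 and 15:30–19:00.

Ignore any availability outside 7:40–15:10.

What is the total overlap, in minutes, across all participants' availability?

40 minutes

Grace free within 07:00–19:00: 07:00–14:30, 15:50–16:10.
Yusuf free within 07:00–19:00: 07:00–11:10, 14:30–15:00.
Grace ∩ Keiko: 07:50–09:00, 09:10–13:20, 13:40–14:30, 15:50–16:10.
Grace ∩ Keiko ∩ Yusuf: 07:50–09:00, 09:10–11:10.
Grace ∩ Keiko ∩ Yusuf ∩ Tomás: 09:30–10:10.
Grace ∩ Keiko ∩ Yusuf ∩ Tomás ∩ Beatriz: 09:30–10:10.
Restricted to 07:40–15:10: 09:30–10:10.
Total common minutes: 40.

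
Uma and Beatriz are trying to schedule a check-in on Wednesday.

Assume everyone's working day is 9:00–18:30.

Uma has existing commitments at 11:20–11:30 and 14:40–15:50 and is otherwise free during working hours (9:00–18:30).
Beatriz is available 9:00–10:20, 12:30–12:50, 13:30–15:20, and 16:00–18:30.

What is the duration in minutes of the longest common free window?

Uma free within 09:00–18:30: 09:00–11:20, 11:30–14:40, 15:50–18:30.
Uma ∩ Beatriz: 09:00–10:20, 12:30–12:50, 13:30–14:40, 16:00–18:30.
Common window lengths: 80, 20, 70, 150 min; longest is 150.

150 minutes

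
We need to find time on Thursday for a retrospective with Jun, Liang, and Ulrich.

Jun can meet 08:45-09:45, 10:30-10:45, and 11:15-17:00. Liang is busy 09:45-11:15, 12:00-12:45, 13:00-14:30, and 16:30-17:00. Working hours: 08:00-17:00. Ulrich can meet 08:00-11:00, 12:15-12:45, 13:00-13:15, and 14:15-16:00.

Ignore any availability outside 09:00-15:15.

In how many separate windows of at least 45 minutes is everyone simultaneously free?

2

Liang free within 08:00–17:00: 08:00–09:45, 11:15–12:00, 12:45–13:00, 14:30–16:30.
Jun ∩ Liang: 08:45–09:45, 11:15–12:00, 12:45–13:00, 14:30–16:30.
Jun ∩ Liang ∩ Ulrich: 08:45–09:45, 14:30–16:00.
Restricted to 09:00–15:15: 09:00–09:45, 14:30–15:15.
Windows ≥ 45 min: 09:00–09:45, 14:30–15:15.
That's 2 windows.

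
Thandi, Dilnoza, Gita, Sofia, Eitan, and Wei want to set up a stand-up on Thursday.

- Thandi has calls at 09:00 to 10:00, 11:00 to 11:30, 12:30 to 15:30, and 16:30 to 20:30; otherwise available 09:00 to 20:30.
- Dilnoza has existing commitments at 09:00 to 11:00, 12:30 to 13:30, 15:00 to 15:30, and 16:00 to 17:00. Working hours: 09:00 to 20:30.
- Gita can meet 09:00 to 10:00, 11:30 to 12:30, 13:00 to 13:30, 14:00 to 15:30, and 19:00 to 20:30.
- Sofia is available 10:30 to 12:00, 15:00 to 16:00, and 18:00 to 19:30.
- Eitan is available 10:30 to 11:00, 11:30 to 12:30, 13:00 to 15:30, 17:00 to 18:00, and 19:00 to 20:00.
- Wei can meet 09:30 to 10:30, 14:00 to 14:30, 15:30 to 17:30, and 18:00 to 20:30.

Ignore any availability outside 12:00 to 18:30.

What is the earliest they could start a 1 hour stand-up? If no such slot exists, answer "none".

Thandi free within 09:00–20:30: 10:00–11:00, 11:30–12:30, 15:30–16:30.
Dilnoza free within 09:00–20:30: 11:00–12:30, 13:30–15:00, 15:30–16:00, 17:00–20:30.
Thandi ∩ Dilnoza: 11:30–12:30, 15:30–16:00.
Thandi ∩ Dilnoza ∩ Gita: 11:30–12:30.
Thandi ∩ Dilnoza ∩ Gita ∩ Sofia: 11:30–12:00.
Thandi ∩ Dilnoza ∩ Gita ∩ Sofia ∩ Eitan: 11:30–12:00.
Thandi ∩ Dilnoza ∩ Gita ∩ Sofia ∩ Eitan ∩ Wei: (none).
Restricted to 12:00–18:30: (none).
Windows ≥ 60 min: (none).

none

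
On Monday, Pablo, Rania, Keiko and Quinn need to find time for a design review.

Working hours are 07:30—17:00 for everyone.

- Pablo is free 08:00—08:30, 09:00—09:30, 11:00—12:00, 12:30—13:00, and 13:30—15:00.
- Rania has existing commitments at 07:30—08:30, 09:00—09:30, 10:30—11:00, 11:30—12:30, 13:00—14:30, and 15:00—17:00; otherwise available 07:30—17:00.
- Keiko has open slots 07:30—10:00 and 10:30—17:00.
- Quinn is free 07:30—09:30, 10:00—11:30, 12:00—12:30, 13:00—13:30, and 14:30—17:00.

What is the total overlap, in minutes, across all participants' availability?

60 minutes

Rania free within 07:30–17:00: 08:30–09:00, 09:30–10:30, 11:00–11:30, 12:30–13:00, 14:30–15:00.
Pablo ∩ Rania: 11:00–11:30, 12:30–13:00, 14:30–15:00.
Pablo ∩ Rania ∩ Keiko: 11:00–11:30, 12:30–13:00, 14:30–15:00.
Pablo ∩ Rania ∩ Keiko ∩ Quinn: 11:00–11:30, 14:30–15:00.
Total common minutes: 30 + 30 = 60.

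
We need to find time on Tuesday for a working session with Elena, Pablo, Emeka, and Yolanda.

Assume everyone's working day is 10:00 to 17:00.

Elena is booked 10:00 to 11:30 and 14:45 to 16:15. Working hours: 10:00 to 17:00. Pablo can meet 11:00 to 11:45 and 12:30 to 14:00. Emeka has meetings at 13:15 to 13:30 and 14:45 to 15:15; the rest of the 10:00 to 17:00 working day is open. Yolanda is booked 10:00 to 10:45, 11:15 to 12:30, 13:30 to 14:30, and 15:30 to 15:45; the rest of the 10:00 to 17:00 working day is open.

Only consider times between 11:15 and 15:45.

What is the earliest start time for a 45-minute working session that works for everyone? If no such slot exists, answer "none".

12:30

Elena free within 10:00–17:00: 11:30–14:45, 16:15–17:00.
Emeka free within 10:00–17:00: 10:00–13:15, 13:30–14:45, 15:15–17:00.
Yolanda free within 10:00–17:00: 10:45–11:15, 12:30–13:30, 14:30–15:30, 15:45–17:00.
Elena ∩ Pablo: 11:30–11:45, 12:30–14:00.
Elena ∩ Pablo ∩ Emeka: 11:30–11:45, 12:30–13:15, 13:30–14:00.
Elena ∩ Pablo ∩ Emeka ∩ Yolanda: 12:30–13:15.
Restricted to 11:15–15:45: 12:30–13:15.
Windows ≥ 45 min: 12:30–13:15.
Earliest such window starts at 12:30.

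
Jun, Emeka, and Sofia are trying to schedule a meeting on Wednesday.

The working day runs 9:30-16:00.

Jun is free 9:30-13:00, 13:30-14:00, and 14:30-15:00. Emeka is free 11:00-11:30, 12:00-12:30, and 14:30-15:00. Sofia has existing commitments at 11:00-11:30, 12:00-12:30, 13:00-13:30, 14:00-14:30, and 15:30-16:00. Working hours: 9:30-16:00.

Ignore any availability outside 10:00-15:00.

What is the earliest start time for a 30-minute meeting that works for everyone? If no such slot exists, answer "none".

Sofia free within 09:30–16:00: 09:30–11:00, 11:30–12:00, 12:30–13:00, 13:30–14:00, 14:30–15:30.
Jun ∩ Emeka: 11:00–11:30, 12:00–12:30, 14:30–15:00.
Jun ∩ Emeka ∩ Sofia: 14:30–15:00.
Restricted to 10:00–15:00: 14:30–15:00.
Windows ≥ 30 min: 14:30–15:00.
Earliest such window starts at 14:30.

14:30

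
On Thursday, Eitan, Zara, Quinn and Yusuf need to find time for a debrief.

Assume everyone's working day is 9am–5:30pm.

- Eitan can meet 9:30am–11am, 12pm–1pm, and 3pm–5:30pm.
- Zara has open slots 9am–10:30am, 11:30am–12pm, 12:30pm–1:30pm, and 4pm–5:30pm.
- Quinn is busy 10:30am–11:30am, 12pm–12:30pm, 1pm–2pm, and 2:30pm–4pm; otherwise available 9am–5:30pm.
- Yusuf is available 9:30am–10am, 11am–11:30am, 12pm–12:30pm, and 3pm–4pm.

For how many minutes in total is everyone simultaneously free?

30 minutes

Quinn free within 09:00–17:30: 09:00–10:30, 11:30–12:00, 12:30–13:00, 14:00–14:30, 16:00–17:30.
Eitan ∩ Zara: 09:30–10:30, 12:30–13:00, 16:00–17:30.
Eitan ∩ Zara ∩ Quinn: 09:30–10:30, 12:30–13:00, 16:00–17:30.
Eitan ∩ Zara ∩ Quinn ∩ Yusuf: 09:30–10:00.
Total common minutes: 30.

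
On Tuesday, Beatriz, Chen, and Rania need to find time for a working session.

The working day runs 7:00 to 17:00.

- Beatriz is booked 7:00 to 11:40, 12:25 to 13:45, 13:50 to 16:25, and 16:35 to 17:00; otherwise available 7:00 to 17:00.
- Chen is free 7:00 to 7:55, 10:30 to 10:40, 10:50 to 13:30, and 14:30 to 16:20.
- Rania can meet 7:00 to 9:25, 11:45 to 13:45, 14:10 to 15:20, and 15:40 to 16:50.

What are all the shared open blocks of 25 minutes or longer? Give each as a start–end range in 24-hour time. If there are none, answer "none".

Beatriz free within 07:00–17:00: 11:40–12:25, 13:45–13:50, 16:25–16:35.
Beatriz ∩ Chen: 11:40–12:25.
Beatriz ∩ Chen ∩ Rania: 11:45–12:25.
Windows ≥ 25 min: 11:45–12:25.

11:45–12:25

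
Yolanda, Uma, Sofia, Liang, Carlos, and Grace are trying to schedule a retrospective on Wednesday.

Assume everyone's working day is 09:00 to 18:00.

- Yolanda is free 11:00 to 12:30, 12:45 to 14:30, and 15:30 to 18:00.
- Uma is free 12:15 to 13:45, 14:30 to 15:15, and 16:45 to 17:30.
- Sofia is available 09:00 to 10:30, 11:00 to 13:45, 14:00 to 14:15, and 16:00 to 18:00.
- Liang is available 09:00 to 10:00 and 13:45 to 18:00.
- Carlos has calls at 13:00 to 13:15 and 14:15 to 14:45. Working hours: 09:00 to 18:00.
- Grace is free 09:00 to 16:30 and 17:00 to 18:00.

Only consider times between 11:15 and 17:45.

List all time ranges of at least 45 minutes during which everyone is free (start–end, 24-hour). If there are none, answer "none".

none

Carlos free within 09:00–18:00: 09:00–13:00, 13:15–14:15, 14:45–18:00.
Yolanda ∩ Uma: 12:15–12:30, 12:45–13:45, 16:45–17:30.
Yolanda ∩ Uma ∩ Sofia: 12:15–12:30, 12:45–13:45, 16:45–17:30.
Yolanda ∩ Uma ∩ Sofia ∩ Liang: 16:45–17:30.
Yolanda ∩ Uma ∩ Sofia ∩ Liang ∩ Carlos: 16:45–17:30.
Yolanda ∩ Uma ∩ Sofia ∩ Liang ∩ Carlos ∩ Grace: 17:00–17:30.
Restricted to 11:15–17:45: 17:00–17:30.
Windows ≥ 45 min: (none).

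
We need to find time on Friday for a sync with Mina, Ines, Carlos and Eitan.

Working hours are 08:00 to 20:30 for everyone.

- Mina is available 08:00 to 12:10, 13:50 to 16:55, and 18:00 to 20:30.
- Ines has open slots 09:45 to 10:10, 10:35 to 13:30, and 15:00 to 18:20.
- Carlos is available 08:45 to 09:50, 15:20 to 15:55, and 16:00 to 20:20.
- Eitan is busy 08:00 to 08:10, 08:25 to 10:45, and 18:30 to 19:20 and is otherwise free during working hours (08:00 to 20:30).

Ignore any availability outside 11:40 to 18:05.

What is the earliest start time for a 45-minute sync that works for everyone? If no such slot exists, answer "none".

16:00

Eitan free within 08:00–20:30: 08:10–08:25, 10:45–18:30, 19:20–20:30.
Mina ∩ Ines: 09:45–10:10, 10:35–12:10, 15:00–16:55, 18:00–18:20.
Mina ∩ Ines ∩ Carlos: 09:45–09:50, 15:20–15:55, 16:00–16:55, 18:00–18:20.
Mina ∩ Ines ∩ Carlos ∩ Eitan: 15:20–15:55, 16:00–16:55, 18:00–18:20.
Restricted to 11:40–18:05: 15:20–15:55, 16:00–16:55, 18:00–18:05.
Windows ≥ 45 min: 16:00–16:55.
Earliest such window starts at 16:00.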